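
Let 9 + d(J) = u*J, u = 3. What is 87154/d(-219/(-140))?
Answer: -12201560/603 ≈ -20235.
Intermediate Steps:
d(J) = -9 + 3*J
87154/d(-219/(-140)) = 87154/(-9 + 3*(-219/(-140))) = 87154/(-9 + 3*(-219*(-1/140))) = 87154/(-9 + 3*(219/140)) = 87154/(-9 + 657/140) = 87154/(-603/140) = 87154*(-140/603) = -12201560/603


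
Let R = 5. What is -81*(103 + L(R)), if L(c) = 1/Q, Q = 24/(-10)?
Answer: -33237/4 ≈ -8309.3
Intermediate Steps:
Q = -12/5 (Q = 24*(-⅒) = -12/5 ≈ -2.4000)
L(c) = -5/12 (L(c) = 1/(-12/5) = -5/12)
-81*(103 + L(R)) = -81*(103 - 5/12) = -81*1231/12 = -33237/4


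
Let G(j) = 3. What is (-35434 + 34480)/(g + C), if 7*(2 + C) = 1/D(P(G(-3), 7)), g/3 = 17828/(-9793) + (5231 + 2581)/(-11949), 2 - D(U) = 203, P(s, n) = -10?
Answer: 1068494898618/10554465449 ≈ 101.24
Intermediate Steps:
D(U) = -201 (D(U) = 2 - 1*203 = 2 - 203 = -201)
g = -41361384/5572217 (g = 3*(17828/(-9793) + (5231 + 2581)/(-11949)) = 3*(17828*(-1/9793) + 7812*(-1/11949)) = 3*(-17828/9793 - 372/569) = 3*(-13787128/5572217) = -41361384/5572217 ≈ -7.4228)
C = -2815/1407 (C = -2 + (⅐)/(-201) = -2 + (⅐)*(-1/201) = -2 - 1/1407 = -2815/1407 ≈ -2.0007)
(-35434 + 34480)/(g + C) = (-35434 + 34480)/(-41361384/5572217 - 2815/1407) = -954/(-10554465449/1120015617) = -954*(-1120015617/10554465449) = 1068494898618/10554465449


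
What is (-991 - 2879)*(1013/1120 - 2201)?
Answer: 953609409/112 ≈ 8.5144e+6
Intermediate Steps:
(-991 - 2879)*(1013/1120 - 2201) = -3870*(1013*(1/1120) - 2201) = -3870*(1013/1120 - 2201) = -3870*(-2464107/1120) = 953609409/112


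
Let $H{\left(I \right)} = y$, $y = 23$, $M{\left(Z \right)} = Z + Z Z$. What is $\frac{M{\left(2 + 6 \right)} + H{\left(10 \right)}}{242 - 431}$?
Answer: $- \frac{95}{189} \approx -0.50265$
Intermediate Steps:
$M{\left(Z \right)} = Z + Z^{2}$
$H{\left(I \right)} = 23$
$\frac{M{\left(2 + 6 \right)} + H{\left(10 \right)}}{242 - 431} = \frac{\left(2 + 6\right) \left(1 + \left(2 + 6\right)\right) + 23}{242 - 431} = \frac{8 \left(1 + 8\right) + 23}{-189} = \left(8 \cdot 9 + 23\right) \left(- \frac{1}{189}\right) = \left(72 + 23\right) \left(- \frac{1}{189}\right) = 95 \left(- \frac{1}{189}\right) = - \frac{95}{189}$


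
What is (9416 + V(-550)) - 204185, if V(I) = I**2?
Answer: 107731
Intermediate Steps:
(9416 + V(-550)) - 204185 = (9416 + (-550)**2) - 204185 = (9416 + 302500) - 204185 = 311916 - 204185 = 107731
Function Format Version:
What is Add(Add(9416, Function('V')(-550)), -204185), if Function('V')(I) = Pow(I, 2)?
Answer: 107731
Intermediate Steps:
Add(Add(9416, Function('V')(-550)), -204185) = Add(Add(9416, Pow(-550, 2)), -204185) = Add(Add(9416, 302500), -204185) = Add(311916, -204185) = 107731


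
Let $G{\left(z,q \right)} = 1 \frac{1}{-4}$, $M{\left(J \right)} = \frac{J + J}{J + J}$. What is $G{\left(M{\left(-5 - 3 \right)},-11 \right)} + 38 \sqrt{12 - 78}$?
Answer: $- \frac{1}{4} + 38 i \sqrt{66} \approx -0.25 + 308.71 i$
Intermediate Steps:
$M{\left(J \right)} = 1$ ($M{\left(J \right)} = \frac{2 J}{2 J} = 2 J \frac{1}{2 J} = 1$)
$G{\left(z,q \right)} = - \frac{1}{4}$ ($G{\left(z,q \right)} = 1 \left(- \frac{1}{4}\right) = - \frac{1}{4}$)
$G{\left(M{\left(-5 - 3 \right)},-11 \right)} + 38 \sqrt{12 - 78} = - \frac{1}{4} + 38 \sqrt{12 - 78} = - \frac{1}{4} + 38 \sqrt{-66} = - \frac{1}{4} + 38 i \sqrt{66}$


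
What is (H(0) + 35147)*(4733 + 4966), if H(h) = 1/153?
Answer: 17385431636/51 ≈ 3.4089e+8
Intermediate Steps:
H(h) = 1/153
(H(0) + 35147)*(4733 + 4966) = (1/153 + 35147)*(4733 + 4966) = (5377492/153)*9699 = 17385431636/51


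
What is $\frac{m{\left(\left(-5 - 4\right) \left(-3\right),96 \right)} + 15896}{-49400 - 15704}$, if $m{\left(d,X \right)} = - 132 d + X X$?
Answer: $- \frac{5387}{16276} \approx -0.33098$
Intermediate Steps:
$m{\left(d,X \right)} = X^{2} - 132 d$ ($m{\left(d,X \right)} = - 132 d + X^{2} = X^{2} - 132 d$)
$\frac{m{\left(\left(-5 - 4\right) \left(-3\right),96 \right)} + 15896}{-49400 - 15704} = \frac{\left(96^{2} - 132 \left(-5 - 4\right) \left(-3\right)\right) + 15896}{-49400 - 15704} = \frac{\left(9216 - 132 \left(\left(-9\right) \left(-3\right)\right)\right) + 15896}{-65104} = \left(\left(9216 - 3564\right) + 15896\right) \left(- \frac{1}{65104}\right) = \left(5652 + 15896\right) \left(- \frac{1}{65104}\right) = 21548 \left(- \frac{1}{65104}\right) = - \frac{5387}{16276}$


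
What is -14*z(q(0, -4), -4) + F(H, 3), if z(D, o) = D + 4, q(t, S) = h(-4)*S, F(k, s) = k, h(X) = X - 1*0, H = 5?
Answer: -275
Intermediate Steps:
h(X) = X (h(X) = X + 0 = X)
q(t, S) = -4*S
z(D, o) = 4 + D
-14*z(q(0, -4), -4) + F(H, 3) = -14*(4 - 4*(-4)) + 5 = -14*(4 + 16) + 5 = -14*20 + 5 = -280 + 5 = -275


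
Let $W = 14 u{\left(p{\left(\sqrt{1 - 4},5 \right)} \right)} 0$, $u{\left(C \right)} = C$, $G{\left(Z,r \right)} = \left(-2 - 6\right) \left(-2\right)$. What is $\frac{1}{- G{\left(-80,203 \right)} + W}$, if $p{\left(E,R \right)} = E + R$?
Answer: $- \frac{1}{16} \approx -0.0625$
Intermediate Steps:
$G{\left(Z,r \right)} = 16$ ($G{\left(Z,r \right)} = \left(-8\right) \left(-2\right) = 16$)
$W = 0$ ($W = 14 \left(\sqrt{1 - 4} + 5\right) 0 = 14 \left(\sqrt{-3} + 5\right) 0 = 14 \left(i \sqrt{3} + 5\right) 0 = 14 \left(5 + i \sqrt{3}\right) 0 = 14 \cdot 0 = 0$)
$\frac{1}{- G{\left(-80,203 \right)} + W} = \frac{1}{\left(-1\right) 16 + 0} = \frac{1}{-16 + 0} = \frac{1}{-16} = - \frac{1}{16}$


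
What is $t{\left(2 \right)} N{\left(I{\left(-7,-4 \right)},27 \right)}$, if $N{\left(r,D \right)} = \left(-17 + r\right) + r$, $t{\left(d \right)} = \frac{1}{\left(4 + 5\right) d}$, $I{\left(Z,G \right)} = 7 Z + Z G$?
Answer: $- \frac{59}{18} \approx -3.2778$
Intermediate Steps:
$I{\left(Z,G \right)} = 7 Z + G Z$
$t{\left(d \right)} = \frac{1}{9 d}$
$N{\left(r,D \right)} = -17 + 2 r$
$t{\left(2 \right)} N{\left(I{\left(-7,-4 \right)},27 \right)} = \frac{1}{9 \cdot 2} \left(-17 + 2 \left(- 7 \left(7 - 4\right)\right)\right) = \frac{1}{9} \cdot \frac{1}{2} \left(-17 + 2 \left(\left(-7\right) 3\right)\right) = \frac{-17 + 2 \left(-21\right)}{18} = \frac{-17 - 42}{18} = \frac{1}{18} \left(-59\right) = - \frac{59}{18}$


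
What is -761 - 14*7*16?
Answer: -2329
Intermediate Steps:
-761 - 14*7*16 = -761 - 98*16 = -761 - 1568 = -2329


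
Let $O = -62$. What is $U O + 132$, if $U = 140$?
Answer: $-8548$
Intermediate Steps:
$U O + 132 = 140 \left(-62\right) + 132 = -8680 + 132 = -8548$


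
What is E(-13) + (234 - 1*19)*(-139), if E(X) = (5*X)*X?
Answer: -29040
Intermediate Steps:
E(X) = 5*X²
E(-13) + (234 - 1*19)*(-139) = 5*(-13)² + (234 - 1*19)*(-139) = 5*169 + (234 - 19)*(-139) = 845 + 215*(-139) = 845 - 29885 = -29040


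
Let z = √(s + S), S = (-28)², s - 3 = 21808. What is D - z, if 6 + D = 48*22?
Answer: 1050 - √22595 ≈ 899.68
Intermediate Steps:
s = 21811 (s = 3 + 21808 = 21811)
S = 784
D = 1050 (D = -6 + 48*22 = -6 + 1056 = 1050)
z = √22595 (z = √(21811 + 784) = √22595 ≈ 150.32)
D - z = 1050 - √22595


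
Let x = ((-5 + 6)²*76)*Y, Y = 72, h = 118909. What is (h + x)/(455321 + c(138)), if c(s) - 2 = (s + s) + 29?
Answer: 124381/455628 ≈ 0.27299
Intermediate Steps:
c(s) = 31 + 2*s (c(s) = 2 + ((s + s) + 29) = 2 + (2*s + 29) = 2 + (29 + 2*s) = 31 + 2*s)
x = 5472 (x = ((-5 + 6)²*76)*72 = (1²*76)*72 = (1*76)*72 = 76*72 = 5472)
(h + x)/(455321 + c(138)) = (118909 + 5472)/(455321 + (31 + 2*138)) = 124381/(455321 + (31 + 276)) = 124381/(455321 + 307) = 124381/455628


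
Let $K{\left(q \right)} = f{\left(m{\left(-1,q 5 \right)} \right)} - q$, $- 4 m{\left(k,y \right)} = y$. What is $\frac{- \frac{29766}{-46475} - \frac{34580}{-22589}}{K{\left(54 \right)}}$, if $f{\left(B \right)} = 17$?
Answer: $- \frac{29603762}{504460775} \approx -0.058684$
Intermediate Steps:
$m{\left(k,y \right)} = - \frac{y}{4}$
$K{\left(q \right)} = 17 - q$
$\frac{- \frac{29766}{-46475} - \frac{34580}{-22589}}{K{\left(54 \right)}} = \frac{- \frac{29766}{-46475} - \frac{34580}{-22589}}{17 - 54} = \frac{\left(-29766\right) \left(- \frac{1}{46475}\right) - - \frac{4940}{3227}}{17 - 54} = \frac{\frac{2706}{4225} + \frac{4940}{3227}}{-37} = \frac{29603762}{13634075} \left(- \frac{1}{37}\right) = - \frac{29603762}{504460775}$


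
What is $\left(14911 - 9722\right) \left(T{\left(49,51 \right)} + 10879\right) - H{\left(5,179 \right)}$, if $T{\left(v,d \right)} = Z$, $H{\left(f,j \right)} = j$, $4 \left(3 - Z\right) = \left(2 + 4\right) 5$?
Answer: $\frac{112855203}{2} \approx 5.6428 \cdot 10^{7}$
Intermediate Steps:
$Z = - \frac{9}{2}$ ($Z = 3 - \frac{\left(2 + 4\right) 5}{4} = 3 - \frac{6 \cdot 5}{4} = 3 - \frac{15}{2} = - \frac{9}{2} \approx -4.5$)
$T{\left(v,d \right)} = - \frac{9}{2}$
$\left(14911 - 9722\right) \left(T{\left(49,51 \right)} + 10879\right) - H{\left(5,179 \right)} = \left(14911 - 9722\right) \left(- \frac{9}{2} + 10879\right) - 179 = 5189 \cdot \frac{21749}{2} - 179 = \frac{112855561}{2} - 179 = \frac{112855203}{2}$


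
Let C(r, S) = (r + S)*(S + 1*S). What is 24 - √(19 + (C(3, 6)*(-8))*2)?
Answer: 24 - I*√1709 ≈ 24.0 - 41.34*I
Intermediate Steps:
C(r, S) = 2*S*(S + r) (C(r, S) = (S + r)*(S + S) = (S + r)*(2*S) = 2*S*(S + r))
24 - √(19 + (C(3, 6)*(-8))*2) = 24 - √(19 + ((2*6*(6 + 3))*(-8))*2) = 24 - √(19 + ((2*6*9)*(-8))*2) = 24 - √(19 + (108*(-8))*2) = 24 - √(19 - 864*2) = 24 - √(19 - 1728) = 24 - √(-1709) = 24 - I*√1709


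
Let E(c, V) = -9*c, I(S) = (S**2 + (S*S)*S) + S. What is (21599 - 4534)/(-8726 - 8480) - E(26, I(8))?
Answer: 4009139/17206 ≈ 233.01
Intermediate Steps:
I(S) = S + S**2 + S**3 (I(S) = (S**2 + S**2*S) + S = (S**2 + S**3) + S = S + S**2 + S**3)
(21599 - 4534)/(-8726 - 8480) - E(26, I(8)) = (21599 - 4534)/(-8726 - 8480) - (-9)*26 = 17065/(-17206) - 1*(-234) = 17065*(-1/17206) + 234 = -17065/17206 + 234 = 4009139/17206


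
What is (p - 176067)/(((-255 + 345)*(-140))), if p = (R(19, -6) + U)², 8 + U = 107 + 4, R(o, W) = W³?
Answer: 81649/6300 ≈ 12.960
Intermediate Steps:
U = 103 (U = -8 + (107 + 4) = -8 + 111 = 103)
p = 12769 (p = ((-6)³ + 103)² = (-216 + 103)² = (-113)² = 12769)
(p - 176067)/(((-255 + 345)*(-140))) = (12769 - 176067)/(((-255 + 345)*(-140))) = -163298/(90*(-140)) = -163298/(-12600) = -163298*(-1/12600) = 81649/6300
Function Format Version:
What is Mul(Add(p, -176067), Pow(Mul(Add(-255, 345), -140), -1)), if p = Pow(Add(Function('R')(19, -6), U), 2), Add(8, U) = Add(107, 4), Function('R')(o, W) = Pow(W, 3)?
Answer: Rational(81649, 6300) ≈ 12.960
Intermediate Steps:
U = 103 (U = Add(-8, Add(107, 4)) = Add(-8, 111) = 103)
p = 12769 (p = Pow(Add(Pow(-6, 3), 103), 2) = Pow(Add(-216, 103), 2) = Pow(-113, 2) = 12769)
Mul(Add(p, -176067), Pow(Mul(Add(-255, 345), -140), -1)) = Mul(Add(12769, -176067), Pow(Mul(Add(-255, 345), -140), -1)) = Mul(-163298, Pow(Mul(90, -140), -1)) = Mul(-163298, Pow(-12600, -1)) = Mul(-163298, Rational(-1, 12600)) = Rational(81649, 6300)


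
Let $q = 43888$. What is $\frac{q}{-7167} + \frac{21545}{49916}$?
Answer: $- \frac{2036300393}{357747972} \approx -5.692$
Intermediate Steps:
$\frac{q}{-7167} + \frac{21545}{49916} = \frac{43888}{-7167} + \frac{21545}{49916} = 43888 \left(- \frac{1}{7167}\right) + 21545 \cdot \frac{1}{49916} = - \frac{43888}{7167} + \frac{21545}{49916} = - \frac{2036300393}{357747972}$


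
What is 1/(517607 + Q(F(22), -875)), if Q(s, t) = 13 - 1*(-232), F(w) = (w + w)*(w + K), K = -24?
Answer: 1/517852 ≈ 1.9311e-6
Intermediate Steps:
F(w) = 2*w*(-24 + w) (F(w) = (w + w)*(w - 24) = (2*w)*(-24 + w) = 2*w*(-24 + w))
Q(s, t) = 245 (Q(s, t) = 13 + 232 = 245)
1/(517607 + Q(F(22), -875)) = 1/(517607 + 245) = 1/517852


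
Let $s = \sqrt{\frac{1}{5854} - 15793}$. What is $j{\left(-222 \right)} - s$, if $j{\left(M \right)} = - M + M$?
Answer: $- \frac{3 i \sqrt{60135033526}}{5854} \approx - 125.67 i$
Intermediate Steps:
$j{\left(M \right)} = 0$
$s = \frac{3 i \sqrt{60135033526}}{5854}$ ($s = \sqrt{\frac{1}{5854} - 15793} = \sqrt{- \frac{92452221}{5854}} = \frac{3 i \sqrt{60135033526}}{5854} \approx 125.67 i$)
$j{\left(-222 \right)} - s = 0 - \frac{3 i \sqrt{60135033526}}{5854} = - \frac{3 i \sqrt{60135033526}}{5854}$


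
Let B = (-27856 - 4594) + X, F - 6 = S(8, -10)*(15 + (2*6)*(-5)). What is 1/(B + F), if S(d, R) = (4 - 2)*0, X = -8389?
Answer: -1/40833 ≈ -2.4490e-5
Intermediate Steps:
S(d, R) = 0 (S(d, R) = 2*0 = 0)
F = 6 (F = 6 + 0*(15 + (2*6)*(-5)) = 6 + 0*(15 + 12*(-5)) = 6 + 0*(15 - 60) = 6 + 0*(-45) = 6 + 0 = 6)
B = -40839 (B = (-27856 - 4594) - 8389 = -32450 - 8389 = -40839)
1/(B + F) = 1/(-40839 + 6) = 1/(-40833) = -1/40833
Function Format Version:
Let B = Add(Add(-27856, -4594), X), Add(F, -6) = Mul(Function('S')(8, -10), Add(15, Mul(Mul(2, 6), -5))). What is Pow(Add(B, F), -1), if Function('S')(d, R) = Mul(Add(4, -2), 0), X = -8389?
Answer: Rational(-1, 40833) ≈ -2.4490e-5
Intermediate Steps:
Function('S')(d, R) = 0 (Function('S')(d, R) = Mul(2, 0) = 0)
F = 6 (F = Add(6, Mul(0, Add(15, Mul(Mul(2, 6), -5)))) = Add(6, Mul(0, Add(15, Mul(12, -5)))) = Add(6, Mul(0, Add(15, -60))) = Add(6, Mul(0, -45)) = Add(6, 0) = 6)
B = -40839 (B = Add(Add(-27856, -4594), -8389) = Add(-32450, -8389) = -40839)
Pow(Add(B, F), -1) = Pow(Add(-40839, 6), -1) = Pow(-40833, -1) = Rational(-1, 40833)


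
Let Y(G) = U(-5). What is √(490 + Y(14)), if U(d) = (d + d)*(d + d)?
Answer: √590 ≈ 24.290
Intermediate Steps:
U(d) = 4*d² (U(d) = (2*d)*(2*d) = 4*d²)
Y(G) = 100 (Y(G) = 4*(-5)² = 4*25 = 100)
√(490 + Y(14)) = √(490 + 100) = √590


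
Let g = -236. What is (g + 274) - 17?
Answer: 21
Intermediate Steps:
(g + 274) - 17 = (-236 + 274) - 17 = 38 - 17 = 21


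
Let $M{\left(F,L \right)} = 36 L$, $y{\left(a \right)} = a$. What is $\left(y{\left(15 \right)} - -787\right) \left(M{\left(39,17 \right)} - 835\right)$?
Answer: $-178846$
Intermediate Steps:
$\left(y{\left(15 \right)} - -787\right) \left(M{\left(39,17 \right)} - 835\right) = \left(15 - -787\right) \left(36 \cdot 17 - 835\right) = \left(15 + 787\right) \left(612 - 835\right) = 802 \left(-223\right) = -178846$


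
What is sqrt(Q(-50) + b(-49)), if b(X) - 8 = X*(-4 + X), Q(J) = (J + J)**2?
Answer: sqrt(12605) ≈ 112.27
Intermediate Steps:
Q(J) = 4*J**2 (Q(J) = (2*J)**2 = 4*J**2)
b(X) = 8 + X*(-4 + X)
sqrt(Q(-50) + b(-49)) = sqrt(4*(-50)**2 + (8 + (-49)**2 - 4*(-49))) = sqrt(4*2500 + (8 + 2401 + 196)) = sqrt(10000 + 2605) = sqrt(12605)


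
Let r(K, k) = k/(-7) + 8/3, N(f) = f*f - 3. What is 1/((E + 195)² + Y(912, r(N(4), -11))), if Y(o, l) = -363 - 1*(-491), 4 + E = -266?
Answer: 1/5753 ≈ 0.00017382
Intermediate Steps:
E = -270 (E = -4 - 266 = -270)
N(f) = -3 + f² (N(f) = f² - 3 = -3 + f²)
r(K, k) = 8/3 - k/7 (r(K, k) = k*(-⅐) + 8*(⅓) = -k/7 + 8/3 = 8/3 - k/7)
Y(o, l) = 128 (Y(o, l) = -363 + 491 = 128)
1/((E + 195)² + Y(912, r(N(4), -11))) = 1/((-270 + 195)² + 128) = 1/((-75)² + 128) = 1/(5625 + 128) = 1/5753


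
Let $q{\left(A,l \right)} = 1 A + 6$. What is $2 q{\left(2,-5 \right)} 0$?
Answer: $0$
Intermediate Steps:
$q{\left(A,l \right)} = 6 + A$ ($q{\left(A,l \right)} = A + 6 = 6 + A$)
$2 q{\left(2,-5 \right)} 0 = 2 \left(6 + 2\right) 0 = 2 \cdot 8 \cdot 0 = 16 \cdot 0 = 0$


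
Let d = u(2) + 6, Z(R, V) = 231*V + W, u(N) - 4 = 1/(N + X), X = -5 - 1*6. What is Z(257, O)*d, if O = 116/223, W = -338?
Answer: -4323442/2007 ≈ -2154.2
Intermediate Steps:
X = -11 (X = -5 - 6 = -11)
O = 116/223 (O = 116*(1/223) = 116/223 ≈ 0.52018)
u(N) = 4 + 1/(-11 + N) (u(N) = 4 + 1/(N - 11) = 4 + 1/(-11 + N))
Z(R, V) = -338 + 231*V (Z(R, V) = 231*V - 338 = -338 + 231*V)
d = 89/9 (d = (-43 + 4*2)/(-11 + 2) + 6 = (-43 + 8)/(-9) + 6 = -1/9*(-35) + 6 = 35/9 + 6 = 89/9 ≈ 9.8889)
Z(257, O)*d = (-338 + 231*(116/223))*(89/9) = (-338 + 26796/223)*(89/9) = -48578/223*89/9 = -4323442/2007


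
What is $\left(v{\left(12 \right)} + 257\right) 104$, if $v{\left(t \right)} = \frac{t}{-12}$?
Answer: $26624$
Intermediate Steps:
$v{\left(t \right)} = - \frac{t}{12}$ ($v{\left(t \right)} = t \left(- \frac{1}{12}\right) = - \frac{t}{12}$)
$\left(v{\left(12 \right)} + 257\right) 104 = \left(\left(- \frac{1}{12}\right) 12 + 257\right) 104 = \left(-1 + 257\right) 104 = 256 \cdot 104 = 26624$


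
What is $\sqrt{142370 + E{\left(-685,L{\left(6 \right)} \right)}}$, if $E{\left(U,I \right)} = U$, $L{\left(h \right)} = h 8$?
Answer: $\sqrt{141685} \approx 376.41$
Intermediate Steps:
$L{\left(h \right)} = 8 h$
$\sqrt{142370 + E{\left(-685,L{\left(6 \right)} \right)}} = \sqrt{142370 - 685} = \sqrt{141685}$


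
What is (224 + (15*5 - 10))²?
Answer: 83521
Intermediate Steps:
(224 + (15*5 - 10))² = (224 + (75 - 10))² = (224 + 65)² = 289² = 83521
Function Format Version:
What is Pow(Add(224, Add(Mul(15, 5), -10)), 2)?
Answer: 83521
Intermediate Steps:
Pow(Add(224, Add(Mul(15, 5), -10)), 2) = Pow(Add(224, Add(75, -10)), 2) = Pow(Add(224, 65), 2) = Pow(289, 2) = 83521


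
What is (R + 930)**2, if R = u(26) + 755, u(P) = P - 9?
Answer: 2896804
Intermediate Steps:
u(P) = -9 + P
R = 772 (R = (-9 + 26) + 755 = 17 + 755 = 772)
(R + 930)**2 = (772 + 930)**2 = 1702**2 = 2896804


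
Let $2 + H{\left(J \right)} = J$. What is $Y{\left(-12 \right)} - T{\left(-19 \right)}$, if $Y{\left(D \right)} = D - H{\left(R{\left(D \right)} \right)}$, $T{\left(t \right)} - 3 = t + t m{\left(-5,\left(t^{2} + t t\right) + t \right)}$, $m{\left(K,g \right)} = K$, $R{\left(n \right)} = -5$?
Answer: $-84$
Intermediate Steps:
$H{\left(J \right)} = -2 + J$
$T{\left(t \right)} = 3 - 4 t$ ($T{\left(t \right)} = 3 + \left(t + t \left(-5\right)\right) = 3 + \left(t - 5 t\right) = 3 - 4 t$)
$Y{\left(D \right)} = 7 + D$ ($Y{\left(D \right)} = D - \left(-2 - 5\right) = D - -7 = D + 7 = 7 + D$)
$Y{\left(-12 \right)} - T{\left(-19 \right)} = \left(7 - 12\right) - \left(3 - -76\right) = -5 - \left(3 + 76\right) = -5 - 79 = -84$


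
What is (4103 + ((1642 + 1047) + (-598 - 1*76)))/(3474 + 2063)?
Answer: 874/791 ≈ 1.1049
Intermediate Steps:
(4103 + ((1642 + 1047) + (-598 - 1*76)))/(3474 + 2063) = (4103 + (2689 + (-598 - 76)))/5537 = (4103 + (2689 - 674))*(1/5537) = (4103 + 2015)*(1/5537) = 6118*(1/5537) = 874/791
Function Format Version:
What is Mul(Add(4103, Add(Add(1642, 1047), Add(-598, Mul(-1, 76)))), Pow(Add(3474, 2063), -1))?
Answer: Rational(874, 791) ≈ 1.1049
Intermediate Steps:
Mul(Add(4103, Add(Add(1642, 1047), Add(-598, Mul(-1, 76)))), Pow(Add(3474, 2063), -1)) = Mul(Add(4103, Add(2689, Add(-598, -76))), Pow(5537, -1)) = Mul(Add(4103, Add(2689, -674)), Rational(1, 5537)) = Mul(Add(4103, 2015), Rational(1, 5537)) = Mul(6118, Rational(1, 5537)) = Rational(874, 791)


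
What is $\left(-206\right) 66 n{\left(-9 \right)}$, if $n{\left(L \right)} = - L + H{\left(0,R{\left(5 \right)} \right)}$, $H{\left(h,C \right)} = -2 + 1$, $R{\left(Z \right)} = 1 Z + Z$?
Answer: $-108768$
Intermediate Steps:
$R{\left(Z \right)} = 2 Z$ ($R{\left(Z \right)} = Z + Z = 2 Z$)
$H{\left(h,C \right)} = -1$
$n{\left(L \right)} = -1 - L$ ($n{\left(L \right)} = - L - 1 = -1 - L$)
$\left(-206\right) 66 n{\left(-9 \right)} = \left(-206\right) 66 \left(-1 - -9\right) = - 13596 \left(-1 + 9\right) = \left(-13596\right) 8 = -108768$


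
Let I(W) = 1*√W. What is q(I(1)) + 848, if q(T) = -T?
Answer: 847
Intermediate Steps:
I(W) = √W
q(I(1)) + 848 = -√1 + 848 = -1*1 + 848 = -1 + 848 = 847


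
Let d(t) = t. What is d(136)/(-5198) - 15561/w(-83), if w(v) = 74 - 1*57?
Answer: -40444195/44183 ≈ -915.38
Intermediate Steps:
w(v) = 17 (w(v) = 74 - 57 = 17)
d(136)/(-5198) - 15561/w(-83) = 136/(-5198) - 15561/17 = 136*(-1/5198) - 15561*1/17 = -68/2599 - 15561/17 = -40444195/44183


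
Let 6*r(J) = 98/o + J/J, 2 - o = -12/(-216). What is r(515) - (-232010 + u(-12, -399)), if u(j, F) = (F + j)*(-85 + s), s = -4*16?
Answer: 5123387/30 ≈ 1.7078e+5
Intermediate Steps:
s = -64
o = 35/18 (o = 2 - (-12)/(-216) = 2 - (-12)*(-1)/216 = 2 - 1*1/18 = 2 - 1/18 = 35/18 ≈ 1.9444)
r(J) = 257/30 (r(J) = (98/(35/18) + J/J)/6 = (98*(18/35) + 1)/6 = (252/5 + 1)/6 = (1/6)*(257/5) = 257/30)
u(j, F) = -149*F - 149*j (u(j, F) = (F + j)*(-85 - 64) = (F + j)*(-149) = -149*F - 149*j)
r(515) - (-232010 + u(-12, -399)) = 257/30 - (-232010 + (-149*(-399) - 149*(-12))) = 257/30 - (-232010 + (59451 + 1788)) = 257/30 - (-232010 + 61239) = 257/30 - 1*(-170771) = 257/30 + 170771 = 5123387/30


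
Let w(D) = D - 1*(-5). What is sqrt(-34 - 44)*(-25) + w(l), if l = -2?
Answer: 3 - 25*I*sqrt(78) ≈ 3.0 - 220.79*I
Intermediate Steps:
w(D) = 5 + D (w(D) = D + 5 = 5 + D)
sqrt(-34 - 44)*(-25) + w(l) = sqrt(-34 - 44)*(-25) + (5 - 2) = sqrt(-78)*(-25) + 3 = (I*sqrt(78))*(-25) + 3 = -25*I*sqrt(78) + 3 = 3 - 25*I*sqrt(78)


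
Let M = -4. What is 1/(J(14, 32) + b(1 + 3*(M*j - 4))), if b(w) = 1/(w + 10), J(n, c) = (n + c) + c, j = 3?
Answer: 37/2885 ≈ 0.012825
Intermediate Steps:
J(n, c) = n + 2*c (J(n, c) = (c + n) + c = n + 2*c)
b(w) = 1/(10 + w)
1/(J(14, 32) + b(1 + 3*(M*j - 4))) = 1/((14 + 2*32) + 1/(10 + (1 + 3*(-4*3 - 4)))) = 1/((14 + 64) + 1/(10 + (1 + 3*(-12 - 4)))) = 1/(78 + 1/(10 + (1 + 3*(-16)))) = 1/(78 + 1/(10 + (1 - 48))) = 1/(78 + 1/(10 - 47)) = 1/(78 + 1/(-37)) = 1/(78 - 1/37) = 1/(2885/37) = 37/2885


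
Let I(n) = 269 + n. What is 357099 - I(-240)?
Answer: 357070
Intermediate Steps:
357099 - I(-240) = 357099 - (269 - 240) = 357099 - 1*29 = 357099 - 29 = 357070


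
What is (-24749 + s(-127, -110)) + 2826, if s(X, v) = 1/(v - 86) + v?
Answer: -4318469/196 ≈ -22033.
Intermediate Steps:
s(X, v) = v + 1/(-86 + v) (s(X, v) = 1/(-86 + v) + v = v + 1/(-86 + v))
(-24749 + s(-127, -110)) + 2826 = (-24749 + (1 + (-110)² - 86*(-110))/(-86 - 110)) + 2826 = (-24749 + (1 + 12100 + 9460)/(-196)) + 2826 = (-24749 - 1/196*21561) + 2826 = (-24749 - 21561/196) + 2826 = -4872365/196 + 2826 = -4318469/196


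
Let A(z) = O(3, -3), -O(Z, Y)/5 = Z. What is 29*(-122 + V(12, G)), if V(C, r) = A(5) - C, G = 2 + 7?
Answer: -4321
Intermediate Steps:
O(Z, Y) = -5*Z
A(z) = -15 (A(z) = -5*3 = -15)
G = 9
V(C, r) = -15 - C
29*(-122 + V(12, G)) = 29*(-122 + (-15 - 1*12)) = 29*(-122 + (-15 - 12)) = 29*(-122 - 27) = 29*(-149) = -4321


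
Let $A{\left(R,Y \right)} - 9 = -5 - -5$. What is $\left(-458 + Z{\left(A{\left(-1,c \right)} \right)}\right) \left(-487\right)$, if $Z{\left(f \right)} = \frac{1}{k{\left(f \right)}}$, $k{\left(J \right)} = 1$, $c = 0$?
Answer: $222559$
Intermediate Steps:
$A{\left(R,Y \right)} = 9$ ($A{\left(R,Y \right)} = 9 - 0 = 9 + \left(-5 + 5\right) = 9 + 0 = 9$)
$Z{\left(f \right)} = 1$ ($Z{\left(f \right)} = 1^{-1} = 1$)
$\left(-458 + Z{\left(A{\left(-1,c \right)} \right)}\right) \left(-487\right) = \left(-458 + 1\right) \left(-487\right) = \left(-457\right) \left(-487\right) = 222559$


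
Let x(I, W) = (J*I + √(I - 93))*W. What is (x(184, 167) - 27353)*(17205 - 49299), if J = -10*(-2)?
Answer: -18845821458 - 5359698*√91 ≈ -1.8897e+10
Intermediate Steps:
J = 20
x(I, W) = W*(√(-93 + I) + 20*I) (x(I, W) = (20*I + √(I - 93))*W = (20*I + √(-93 + I))*W = (√(-93 + I) + 20*I)*W = W*(√(-93 + I) + 20*I))
(x(184, 167) - 27353)*(17205 - 49299) = (167*(√(-93 + 184) + 20*184) - 27353)*(17205 - 49299) = (167*(√91 + 3680) - 27353)*(-32094) = (167*(3680 + √91) - 27353)*(-32094) = ((614560 + 167*√91) - 27353)*(-32094) = (587207 + 167*√91)*(-32094) = -18845821458 - 5359698*√91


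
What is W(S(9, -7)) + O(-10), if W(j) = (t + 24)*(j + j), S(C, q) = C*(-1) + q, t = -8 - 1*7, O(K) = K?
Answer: -298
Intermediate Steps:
t = -15 (t = -8 - 7 = -15)
S(C, q) = q - C (S(C, q) = -C + q = q - C)
W(j) = 18*j (W(j) = (-15 + 24)*(j + j) = 9*(2*j) = 18*j)
W(S(9, -7)) + O(-10) = 18*(-7 - 1*9) - 10 = 18*(-7 - 9) - 10 = 18*(-16) - 10 = -288 - 10 = -298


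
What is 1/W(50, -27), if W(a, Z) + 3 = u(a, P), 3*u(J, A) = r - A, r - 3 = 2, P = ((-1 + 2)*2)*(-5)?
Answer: 1/2 ≈ 0.50000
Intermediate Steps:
P = -10 (P = (1*2)*(-5) = 2*(-5) = -10)
r = 5 (r = 3 + 2 = 5)
u(J, A) = 5/3 - A/3 (u(J, A) = (5 - A)/3 = 5/3 - A/3)
W(a, Z) = 2 (W(a, Z) = -3 + (5/3 - 1/3*(-10)) = -3 + (5/3 + 10/3) = -3 + 5 = 2)
1/W(50, -27) = 1/2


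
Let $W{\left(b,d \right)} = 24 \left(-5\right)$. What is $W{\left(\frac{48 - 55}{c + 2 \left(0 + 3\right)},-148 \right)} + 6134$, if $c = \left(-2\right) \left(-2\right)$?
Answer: $6014$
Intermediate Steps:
$c = 4$
$W{\left(b,d \right)} = -120$
$W{\left(\frac{48 - 55}{c + 2 \left(0 + 3\right)},-148 \right)} + 6134 = -120 + 6134 = 6014$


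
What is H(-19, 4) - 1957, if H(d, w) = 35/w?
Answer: -7793/4 ≈ -1948.3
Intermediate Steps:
H(-19, 4) - 1957 = 35/4 - 1957 = -7793/4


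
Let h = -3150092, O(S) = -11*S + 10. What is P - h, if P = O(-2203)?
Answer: 3174335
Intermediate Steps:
O(S) = 10 - 11*S
P = 24243 (P = 10 - 11*(-2203) = 10 + 24233 = 24243)
P - h = 24243 - 1*(-3150092) = 24243 + 3150092 = 3174335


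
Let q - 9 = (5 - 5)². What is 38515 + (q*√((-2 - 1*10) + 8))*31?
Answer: 38515 + 558*I ≈ 38515.0 + 558.0*I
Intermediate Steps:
q = 9 (q = 9 + (5 - 5)² = 9 + 0² = 9 + 0 = 9)
38515 + (q*√((-2 - 1*10) + 8))*31 = 38515 + (9*√((-2 - 1*10) + 8))*31 = 38515 + (9*√((-2 - 10) + 8))*31 = 38515 + (9*√(-12 + 8))*31 = 38515 + (9*√(-4))*31 = 38515 + (9*(2*I))*31 = 38515 + (18*I)*31 = 38515 + 558*I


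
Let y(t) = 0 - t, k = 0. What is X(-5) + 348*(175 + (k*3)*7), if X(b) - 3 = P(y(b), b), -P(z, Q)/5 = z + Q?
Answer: 60903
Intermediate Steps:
y(t) = -t
P(z, Q) = -5*Q - 5*z (P(z, Q) = -5*(z + Q) = -5*(Q + z) = -5*Q - 5*z)
X(b) = 3 (X(b) = 3 + (-5*b - (-5)*b) = 3 + (-5*b + 5*b) = 3 + 0 = 3)
X(-5) + 348*(175 + (k*3)*7) = 3 + 348*(175 + (0*3)*7) = 3 + 348*(175 + 0*7) = 3 + 348*(175 + 0) = 3 + 348*175 = 3 + 60900 = 60903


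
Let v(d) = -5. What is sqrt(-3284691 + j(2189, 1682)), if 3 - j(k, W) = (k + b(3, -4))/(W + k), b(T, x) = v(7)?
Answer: 18*I*sqrt(3100269522)/553 ≈ 1812.4*I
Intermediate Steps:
b(T, x) = -5
j(k, W) = 3 - (-5 + k)/(W + k) (j(k, W) = 3 - (k - 5)/(W + k) = 3 - (-5 + k)/(W + k))
sqrt(-3284691 + j(2189, 1682)) = sqrt(-3284691 + (5 + 2*2189 + 3*1682)/(1682 + 2189)) = sqrt(-3284691 + (5 + 4378 + 5046)/3871) = sqrt(-3284691 + (1/3871)*9429) = sqrt(-3284691 + 1347/553) = sqrt(-1816432776/553) = 18*I*sqrt(3100269522)/553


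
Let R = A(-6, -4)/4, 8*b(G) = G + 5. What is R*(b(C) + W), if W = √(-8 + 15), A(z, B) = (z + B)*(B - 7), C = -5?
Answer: 55*√7/2 ≈ 72.758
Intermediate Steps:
A(z, B) = (-7 + B)*(B + z) (A(z, B) = (B + z)*(-7 + B) = (-7 + B)*(B + z))
b(G) = 5/8 + G/8 (b(G) = (G + 5)/8 = (5 + G)/8 = 5/8 + G/8)
W = √7 ≈ 2.6458
R = 55/2 (R = ((-4)² - 7*(-4) - 7*(-6) - 4*(-6))/4 = (16 + 28 + 42 + 24)*(¼) = 110*(¼) = 55/2 ≈ 27.500)
R*(b(C) + W) = 55*((5/8 + (⅛)*(-5)) + √7)/2 = 55*((5/8 - 5/8) + √7)/2 = 55*(0 + √7)/2 = 55*√7/2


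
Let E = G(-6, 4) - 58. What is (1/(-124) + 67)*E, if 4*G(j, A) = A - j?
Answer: -922077/248 ≈ -3718.1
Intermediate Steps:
G(j, A) = -j/4 + A/4 (G(j, A) = (A - j)/4 = -j/4 + A/4)
E = -111/2 (E = (-1/4*(-6) + (1/4)*4) - 58 = (3/2 + 1) - 58 = 5/2 - 58 = -111/2 ≈ -55.500)
(1/(-124) + 67)*E = (1/(-124) + 67)*(-111/2) = (-1/124 + 67)*(-111/2) = (8307/124)*(-111/2) = -922077/248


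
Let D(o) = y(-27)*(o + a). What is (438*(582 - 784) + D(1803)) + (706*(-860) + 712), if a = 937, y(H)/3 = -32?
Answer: -957964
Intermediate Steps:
y(H) = -96 (y(H) = 3*(-32) = -96)
D(o) = -89952 - 96*o (D(o) = -96*(o + 937) = -96*(937 + o) = -89952 - 96*o)
(438*(582 - 784) + D(1803)) + (706*(-860) + 712) = (438*(582 - 784) + (-89952 - 96*1803)) + (706*(-860) + 712) = (438*(-202) + (-89952 - 173088)) + (-607160 + 712) = (-88476 - 263040) - 606448 = -351516 - 606448 = -957964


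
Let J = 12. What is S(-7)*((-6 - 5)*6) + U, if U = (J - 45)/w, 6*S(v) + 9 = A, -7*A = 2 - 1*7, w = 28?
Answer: 2519/28 ≈ 89.964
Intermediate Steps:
A = 5/7 (A = -(2 - 1*7)/7 = -(2 - 7)/7 = -⅐*(-5) = 5/7 ≈ 0.71429)
S(v) = -29/21 (S(v) = -3/2 + (⅙)*(5/7) = -3/2 + 5/42 = -29/21)
U = -33/28 (U = (12 - 45)/28 = -33*1/28 = -33/28 ≈ -1.1786)
S(-7)*((-6 - 5)*6) + U = -29*(-6 - 5)*6/21 - 33/28 = -(-319)*6/21 - 33/28 = -29/21*(-66) - 33/28 = 638/7 - 33/28 = 2519/28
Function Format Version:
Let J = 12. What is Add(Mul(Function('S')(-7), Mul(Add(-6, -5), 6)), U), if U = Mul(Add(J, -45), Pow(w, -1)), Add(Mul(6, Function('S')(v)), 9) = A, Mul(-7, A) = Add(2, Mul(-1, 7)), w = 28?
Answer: Rational(2519, 28) ≈ 89.964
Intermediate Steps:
A = Rational(5, 7) (A = Mul(Rational(-1, 7), Add(2, Mul(-1, 7))) = Mul(Rational(-1, 7), Add(2, -7)) = Mul(Rational(-1, 7), -5) = Rational(5, 7) ≈ 0.71429)
Function('S')(v) = Rational(-29, 21) (Function('S')(v) = Add(Rational(-3, 2), Mul(Rational(1, 6), Rational(5, 7))) = Add(Rational(-3, 2), Rational(5, 42)) = Rational(-29, 21))
U = Rational(-33, 28) (U = Mul(Add(12, -45), Pow(28, -1)) = Mul(-33, Rational(1, 28)) = Rational(-33, 28) ≈ -1.1786)
Add(Mul(Function('S')(-7), Mul(Add(-6, -5), 6)), U) = Add(Mul(Rational(-29, 21), Mul(Add(-6, -5), 6)), Rational(-33, 28)) = Add(Mul(Rational(-29, 21), Mul(-11, 6)), Rational(-33, 28)) = Add(Mul(Rational(-29, 21), -66), Rational(-33, 28)) = Add(Rational(638, 7), Rational(-33, 28)) = Rational(2519, 28)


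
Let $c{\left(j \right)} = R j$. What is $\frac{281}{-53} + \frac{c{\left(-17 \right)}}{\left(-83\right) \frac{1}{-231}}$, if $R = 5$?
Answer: $- \frac{1063978}{4399} \approx -241.87$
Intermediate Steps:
$c{\left(j \right)} = 5 j$
$\frac{281}{-53} + \frac{c{\left(-17 \right)}}{\left(-83\right) \frac{1}{-231}} = \frac{281}{-53} + \frac{5 \left(-17\right)}{\left(-83\right) \frac{1}{-231}} = 281 \left(- \frac{1}{53}\right) - \frac{85}{\left(-83\right) \left(- \frac{1}{231}\right)} = - \frac{281}{53} - \frac{85}{\frac{83}{231}} = - \frac{281}{53} - \frac{19635}{83} = - \frac{1063978}{4399}$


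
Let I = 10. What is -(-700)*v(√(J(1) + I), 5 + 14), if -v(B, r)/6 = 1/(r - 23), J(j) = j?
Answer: 1050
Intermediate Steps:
v(B, r) = -6/(-23 + r) (v(B, r) = -6/(r - 23) = -6/(-23 + r))
-(-700)*v(√(J(1) + I), 5 + 14) = -(-700)*(-6/(-23 + (5 + 14))) = -(-700)*(-6/(-23 + 19)) = -(-700)*(-6/(-4)) = -(-700)*(-6*(-¼)) = -(-700)*3/2 = -1*(-1050) = 1050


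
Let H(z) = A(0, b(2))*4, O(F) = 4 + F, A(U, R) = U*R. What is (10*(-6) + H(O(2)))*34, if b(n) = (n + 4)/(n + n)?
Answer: -2040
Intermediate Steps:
b(n) = (4 + n)/(2*n) (b(n) = (4 + n)/((2*n)) = (4 + n)*(1/(2*n)) = (4 + n)/(2*n))
A(U, R) = R*U
H(z) = 0 (H(z) = (((1/2)*(4 + 2)/2)*0)*4 = (((1/2)*(1/2)*6)*0)*4 = ((3/2)*0)*4 = 0*4 = 0)
(10*(-6) + H(O(2)))*34 = (10*(-6) + 0)*34 = (-60 + 0)*34 = -60*34 = -2040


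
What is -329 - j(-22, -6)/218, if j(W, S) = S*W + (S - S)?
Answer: -35927/109 ≈ -329.61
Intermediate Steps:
j(W, S) = S*W (j(W, S) = S*W + 0 = S*W)
-329 - j(-22, -6)/218 = -329 - (-6*(-22))/218 = -329 - 132/218 = -329 - 1*66/109 = -329 - 66/109 = -35927/109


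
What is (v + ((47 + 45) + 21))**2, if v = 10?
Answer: 15129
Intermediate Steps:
(v + ((47 + 45) + 21))**2 = (10 + ((47 + 45) + 21))**2 = (10 + (92 + 21))**2 = (10 + 113)**2 = 123**2 = 15129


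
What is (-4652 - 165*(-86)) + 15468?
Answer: 25006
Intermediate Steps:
(-4652 - 165*(-86)) + 15468 = (-4652 + 14190) + 15468 = 9538 + 15468 = 25006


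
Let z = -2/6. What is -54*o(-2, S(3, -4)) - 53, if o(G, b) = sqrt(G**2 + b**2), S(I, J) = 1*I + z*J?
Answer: -53 - 18*sqrt(205) ≈ -310.72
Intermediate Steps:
z = -1/3 (z = -2*1/6 = -1/3 ≈ -0.33333)
S(I, J) = I - J/3 (S(I, J) = 1*I - J/3 = I - J/3)
-54*o(-2, S(3, -4)) - 53 = -54*sqrt((-2)**2 + (3 - 1/3*(-4))**2) - 53 = -54*sqrt(4 + (3 + 4/3)**2) - 53 = -54*sqrt(4 + (13/3)**2) - 53 = -54*sqrt(4 + 169/9) - 53 = -18*sqrt(205) - 53 = -53 - 18*sqrt(205)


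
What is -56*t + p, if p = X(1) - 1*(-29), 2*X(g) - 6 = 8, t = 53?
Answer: -2932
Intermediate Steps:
X(g) = 7 (X(g) = 3 + (½)*8 = 3 + 4 = 7)
p = 36 (p = 7 - 1*(-29) = 7 + 29 = 36)
-56*t + p = -56*53 + 36 = -2968 + 36 = -2932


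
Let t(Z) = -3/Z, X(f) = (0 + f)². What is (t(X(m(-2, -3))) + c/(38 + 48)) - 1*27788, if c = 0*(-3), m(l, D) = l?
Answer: -111155/4 ≈ -27789.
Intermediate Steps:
X(f) = f²
c = 0
(t(X(m(-2, -3))) + c/(38 + 48)) - 1*27788 = (-3/((-2)²) + 0/(38 + 48)) - 1*27788 = (-3/4 + 0/86) - 27788 = (-3*¼ + (1/86)*0) - 27788 = (-¾ + 0) - 27788 = -¾ - 27788 = -111155/4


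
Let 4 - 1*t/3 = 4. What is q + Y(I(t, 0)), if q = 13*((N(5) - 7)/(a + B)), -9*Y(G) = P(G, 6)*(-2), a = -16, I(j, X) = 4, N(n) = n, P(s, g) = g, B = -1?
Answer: 146/51 ≈ 2.8627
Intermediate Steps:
t = 0 (t = 12 - 3*4 = 12 - 12 = 0)
Y(G) = 4/3 (Y(G) = -2*(-2)/3 = -⅑*(-12) = 4/3)
q = 26/17 (q = 13*((5 - 7)/(-16 - 1)) = 13*(-2/(-17)) = 13*(-2*(-1/17)) = 13*(2/17) = 26/17 ≈ 1.5294)
q + Y(I(t, 0)) = 26/17 + 4/3 = 146/51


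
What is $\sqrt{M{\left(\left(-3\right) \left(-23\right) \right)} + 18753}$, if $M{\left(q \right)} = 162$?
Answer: $\sqrt{18915} \approx 137.53$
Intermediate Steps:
$\sqrt{M{\left(\left(-3\right) \left(-23\right) \right)} + 18753} = \sqrt{162 + 18753} = \sqrt{18915}$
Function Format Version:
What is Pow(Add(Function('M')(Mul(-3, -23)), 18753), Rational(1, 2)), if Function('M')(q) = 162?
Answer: Pow(18915, Rational(1, 2)) ≈ 137.53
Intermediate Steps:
Pow(Add(Function('M')(Mul(-3, -23)), 18753), Rational(1, 2)) = Pow(Add(162, 18753), Rational(1, 2)) = Pow(18915, Rational(1, 2))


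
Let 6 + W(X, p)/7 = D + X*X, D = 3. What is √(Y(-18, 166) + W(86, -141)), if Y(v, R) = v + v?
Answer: √51715 ≈ 227.41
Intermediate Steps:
Y(v, R) = 2*v
W(X, p) = -21 + 7*X² (W(X, p) = -42 + 7*(3 + X*X) = -42 + 7*(3 + X²) = -42 + (21 + 7*X²) = -21 + 7*X²)
√(Y(-18, 166) + W(86, -141)) = √(2*(-18) + (-21 + 7*86²)) = √(-36 + (-21 + 7*7396)) = √(-36 + (-21 + 51772)) = √(-36 + 51751) = √51715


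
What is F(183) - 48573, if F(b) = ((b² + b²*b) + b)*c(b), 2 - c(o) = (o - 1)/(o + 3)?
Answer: 193629272/31 ≈ 6.2461e+6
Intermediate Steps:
c(o) = 2 - (-1 + o)/(3 + o) (c(o) = 2 - (o - 1)/(o + 3) = 2 - (-1 + o)/(3 + o))
F(b) = (7 + b)*(b + b² + b³)/(3 + b) (F(b) = ((b² + b²*b) + b)*((7 + b)/(3 + b)) = ((b² + b³) + b)*((7 + b)/(3 + b)) = (b + b² + b³)*((7 + b)/(3 + b)) = (7 + b)*(b + b² + b³)/(3 + b))
F(183) - 48573 = 183*(7 + 183)*(1 + 183 + 183²)/(3 + 183) - 48573 = 183*190*(1 + 183 + 33489)/186 - 48573 = 183*(1/186)*190*33673 - 48573 = 195135035/31 - 48573 = 193629272/31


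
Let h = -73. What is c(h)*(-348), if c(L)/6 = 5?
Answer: -10440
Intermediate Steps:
c(L) = 30 (c(L) = 6*5 = 30)
c(h)*(-348) = 30*(-348) = -10440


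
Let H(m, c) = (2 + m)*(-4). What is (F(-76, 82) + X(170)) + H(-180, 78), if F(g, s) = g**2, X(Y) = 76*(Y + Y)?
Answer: 32328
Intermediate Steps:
X(Y) = 152*Y (X(Y) = 76*(2*Y) = 152*Y)
H(m, c) = -8 - 4*m
(F(-76, 82) + X(170)) + H(-180, 78) = ((-76)**2 + 152*170) + (-8 - 4*(-180)) = (5776 + 25840) + (-8 + 720) = 31616 + 712 = 32328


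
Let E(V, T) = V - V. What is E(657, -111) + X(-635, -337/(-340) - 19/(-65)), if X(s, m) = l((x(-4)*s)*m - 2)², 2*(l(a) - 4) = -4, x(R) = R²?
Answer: 4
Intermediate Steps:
l(a) = 2 (l(a) = 4 + (½)*(-4) = 4 - 2 = 2)
X(s, m) = 4 (X(s, m) = 2² = 4)
E(V, T) = 0
E(657, -111) + X(-635, -337/(-340) - 19/(-65)) = 0 + 4 = 4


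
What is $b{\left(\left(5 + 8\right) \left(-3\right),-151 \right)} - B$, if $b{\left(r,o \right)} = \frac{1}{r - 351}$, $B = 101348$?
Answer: $- \frac{39525721}{390} \approx -1.0135 \cdot 10^{5}$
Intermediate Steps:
$b{\left(r,o \right)} = \frac{1}{-351 + r}$
$b{\left(\left(5 + 8\right) \left(-3\right),-151 \right)} - B = \frac{1}{-351 + \left(5 + 8\right) \left(-3\right)} - 101348 = \frac{1}{-351 + 13 \left(-3\right)} - 101348 = \frac{1}{-351 - 39} - 101348 = \frac{1}{-390} - 101348 = - \frac{1}{390} - 101348 = - \frac{39525721}{390}$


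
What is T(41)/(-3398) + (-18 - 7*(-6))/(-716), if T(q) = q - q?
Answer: -6/179 ≈ -0.033520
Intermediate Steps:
T(q) = 0
T(41)/(-3398) + (-18 - 7*(-6))/(-716) = 0/(-3398) + (-18 - 7*(-6))/(-716) = 0*(-1/3398) + (-18 + 42)*(-1/716) = 0 + 24*(-1/716) = 0 - 6/179 = -6/179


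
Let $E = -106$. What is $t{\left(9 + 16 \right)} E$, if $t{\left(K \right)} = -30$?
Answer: $3180$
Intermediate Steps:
$t{\left(9 + 16 \right)} E = \left(-30\right) \left(-106\right) = 3180$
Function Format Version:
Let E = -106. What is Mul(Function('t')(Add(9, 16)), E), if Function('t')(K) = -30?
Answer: 3180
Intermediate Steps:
Mul(Function('t')(Add(9, 16)), E) = Mul(-30, -106) = 3180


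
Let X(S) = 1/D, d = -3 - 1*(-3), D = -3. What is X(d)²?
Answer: ⅑ ≈ 0.11111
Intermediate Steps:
d = 0 (d = -3 + 3 = 0)
X(S) = -⅓ (X(S) = 1/(-3) = -⅓)
X(d)² = (-⅓)² = ⅑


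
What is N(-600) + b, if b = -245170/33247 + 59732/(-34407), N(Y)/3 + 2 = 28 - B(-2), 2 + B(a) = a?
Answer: 92532183616/1143929529 ≈ 80.890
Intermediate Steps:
B(a) = -2 + a
N(Y) = 90 (N(Y) = -6 + 3*(28 - (-2 - 2)) = -6 + 3*(28 - 1*(-4)) = -6 + 3*(28 + 4) = -6 + 3*32 = -6 + 96 = 90)
b = -10421473994/1143929529 (b = -245170*1/33247 + 59732*(-1/34407) = -245170/33247 - 59732/34407 = -10421473994/1143929529 ≈ -9.1102)
N(-600) + b = 90 - 10421473994/1143929529 = 92532183616/1143929529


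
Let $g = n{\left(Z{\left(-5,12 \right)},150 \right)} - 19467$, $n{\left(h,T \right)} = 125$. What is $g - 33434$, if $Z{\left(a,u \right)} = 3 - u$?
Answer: $-52776$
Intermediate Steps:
$g = -19342$ ($g = 125 - 19467 = -19342$)
$g - 33434 = -19342 - 33434 = -52776$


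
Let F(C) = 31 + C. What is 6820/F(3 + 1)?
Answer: 1364/7 ≈ 194.86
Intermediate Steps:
6820/F(3 + 1) = 6820/(31 + (3 + 1)) = 6820/(31 + 4) = 6820/35 = 6820*(1/35) = 1364/7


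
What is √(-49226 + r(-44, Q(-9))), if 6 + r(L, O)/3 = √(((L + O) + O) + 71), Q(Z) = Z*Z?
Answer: √(-49244 + 9*√21) ≈ 221.82*I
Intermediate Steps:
Q(Z) = Z²
r(L, O) = -18 + 3*√(71 + L + 2*O) (r(L, O) = -18 + 3*√(((L + O) + O) + 71) = -18 + 3*√((L + 2*O) + 71) = -18 + 3*√(71 + L + 2*O))
√(-49226 + r(-44, Q(-9))) = √(-49226 + (-18 + 3*√(71 - 44 + 2*(-9)²))) = √(-49226 + (-18 + 3*√(71 - 44 + 2*81))) = √(-49226 + (-18 + 3*√(71 - 44 + 162))) = √(-49226 + (-18 + 3*√189)) = √(-49226 + (-18 + 3*(3*√21))) = √(-49226 + (-18 + 9*√21)) = √(-49244 + 9*√21)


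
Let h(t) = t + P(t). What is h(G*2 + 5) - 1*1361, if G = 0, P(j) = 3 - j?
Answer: -1358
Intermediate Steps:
h(t) = 3 (h(t) = t + (3 - t) = 3)
h(G*2 + 5) - 1*1361 = 3 - 1*1361 = 3 - 1361 = -1358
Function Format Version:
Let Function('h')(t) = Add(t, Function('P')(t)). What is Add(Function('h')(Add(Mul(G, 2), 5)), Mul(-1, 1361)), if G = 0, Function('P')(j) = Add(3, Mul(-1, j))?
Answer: -1358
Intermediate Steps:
Function('h')(t) = 3 (Function('h')(t) = Add(t, Add(3, Mul(-1, t))) = 3)
Add(Function('h')(Add(Mul(G, 2), 5)), Mul(-1, 1361)) = Add(3, Mul(-1, 1361)) = Add(3, -1361) = -1358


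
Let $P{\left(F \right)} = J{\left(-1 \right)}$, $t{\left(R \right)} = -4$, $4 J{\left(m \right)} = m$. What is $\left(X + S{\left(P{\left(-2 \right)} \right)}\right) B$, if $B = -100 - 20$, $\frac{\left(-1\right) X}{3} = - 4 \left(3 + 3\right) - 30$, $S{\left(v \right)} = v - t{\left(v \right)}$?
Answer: $-19890$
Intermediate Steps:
$J{\left(m \right)} = \frac{m}{4}$
$P{\left(F \right)} = - \frac{1}{4}$ ($P{\left(F \right)} = \frac{1}{4} \left(-1\right) = - \frac{1}{4}$)
$S{\left(v \right)} = 4 + v$ ($S{\left(v \right)} = v - -4 = v + 4 = 4 + v$)
$X = 162$ ($X = - 3 \left(- 4 \left(3 + 3\right) - 30\right) = - 3 \left(\left(-4\right) 6 - 30\right) = - 3 \left(-24 - 30\right) = \left(-3\right) \left(-54\right) = 162$)
$B = -120$
$\left(X + S{\left(P{\left(-2 \right)} \right)}\right) B = \left(162 + \left(4 - \frac{1}{4}\right)\right) \left(-120\right) = \left(162 + \frac{15}{4}\right) \left(-120\right) = \frac{663}{4} \left(-120\right) = -19890$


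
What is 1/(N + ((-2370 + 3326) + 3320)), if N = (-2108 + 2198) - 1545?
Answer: 1/2821 ≈ 0.00035448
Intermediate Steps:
N = -1455 (N = 90 - 1545 = -1455)
1/(N + ((-2370 + 3326) + 3320)) = 1/(-1455 + ((-2370 + 3326) + 3320)) = 1/(-1455 + (956 + 3320)) = 1/(-1455 + 4276) = 1/2821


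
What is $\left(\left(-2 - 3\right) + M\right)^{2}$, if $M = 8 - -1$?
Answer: $16$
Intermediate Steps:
$M = 9$ ($M = 8 + 1 = 9$)
$\left(\left(-2 - 3\right) + M\right)^{2} = \left(\left(-2 - 3\right) + 9\right)^{2} = \left(-5 + 9\right)^{2} = 4^{2} = 16$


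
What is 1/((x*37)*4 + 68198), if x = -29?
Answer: 1/63906 ≈ 1.5648e-5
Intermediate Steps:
1/((x*37)*4 + 68198) = 1/(-29*37*4 + 68198) = 1/(-1073*4 + 68198) = 1/(-4292 + 68198) = 1/63906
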